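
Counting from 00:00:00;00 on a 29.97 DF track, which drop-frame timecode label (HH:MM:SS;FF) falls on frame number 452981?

04:11:54;13

Ten DF minutes hold 17982 frames, so frame 452981 lies in block 25 (frames 449550–467531) with 3431 frames into that block.
The block's first minute is 1800 frames and the rest 1798 each; 3431 frames reaches minute 1, so 25 × 18 + 1 × 2 = 452 labels have been skipped so far.
Adding those back, label number 452981 + 452 = 453433 at 30 labels/s is 15114 s + 13 f = 4 h 11 min 54 s frame 13, i.e. 04:11:54;13.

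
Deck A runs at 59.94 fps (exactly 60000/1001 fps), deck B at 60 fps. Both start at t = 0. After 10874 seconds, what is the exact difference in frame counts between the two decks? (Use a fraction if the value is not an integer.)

A emits 60000/1001 × 10874 = 652440000/1001 frames; B emits 60 × 10874 = 652440.
Difference = 652440/1001 frames (≈ 651.7882); B is ahead of A.

652440/1001 frames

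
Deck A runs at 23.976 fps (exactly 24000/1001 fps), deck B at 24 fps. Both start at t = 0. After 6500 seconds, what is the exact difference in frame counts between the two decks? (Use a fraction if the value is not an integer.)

A emits 24000/1001 × 6500 = 12000000/77 frames; B emits 24 × 6500 = 156000.
Difference = 12000/77 frames (≈ 155.8442); B is ahead of A.

12000/77 frames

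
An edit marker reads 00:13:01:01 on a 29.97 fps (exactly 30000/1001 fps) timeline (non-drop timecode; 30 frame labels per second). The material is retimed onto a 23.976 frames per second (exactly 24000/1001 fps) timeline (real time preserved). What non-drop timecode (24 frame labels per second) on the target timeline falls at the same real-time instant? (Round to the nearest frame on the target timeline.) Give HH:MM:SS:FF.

00:13:01:01

Source frame index: (0×3600 + 13×60 + 1) × 30 + 1 = 23431.
Real time: 23431 / (30000/1001) = 23454431/30000 s.
Target frame: (23454431/30000) × (24000/1001) = 93724/5 ≈ 18744.800 → 18745.
At 24 labels/s: frame 18745 → 00:13:01:01.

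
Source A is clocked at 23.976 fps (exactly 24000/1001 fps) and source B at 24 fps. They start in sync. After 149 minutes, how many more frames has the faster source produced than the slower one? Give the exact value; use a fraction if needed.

149 min = 8940 s.
A emits 24000/1001 × 8940 = 214560000/1001 frames; B emits 24 × 8940 = 214560.
Difference = 214560/1001 frames (≈ 214.3457); B is ahead of A.

214560/1001 frames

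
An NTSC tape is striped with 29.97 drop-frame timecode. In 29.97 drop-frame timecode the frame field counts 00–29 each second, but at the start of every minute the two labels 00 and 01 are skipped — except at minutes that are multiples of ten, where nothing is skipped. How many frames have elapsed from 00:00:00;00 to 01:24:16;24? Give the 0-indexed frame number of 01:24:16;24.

As if non-drop at 30 labels/s: (1 × 3600 + 24 × 60 + 16) × 30 + 24 = 151704.
Minute boundaries passed: 84; those not divisible by 10: 84 − 8 = 76; dropped labels = 2 × 76 = 152.
Actual frame index = 151704 − 152 = 151552.

151552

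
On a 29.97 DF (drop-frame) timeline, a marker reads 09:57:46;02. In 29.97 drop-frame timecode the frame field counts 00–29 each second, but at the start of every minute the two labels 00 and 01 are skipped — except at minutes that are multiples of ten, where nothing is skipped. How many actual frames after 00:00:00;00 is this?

1074906

Complete 10-minute blocks: 59, each 17982 frames → 1060938.
Remaining 7 whole minutes in the current block: 1800 + 6 × 1798 = 12588 frames.
Within the current minute: 46 × 30 + 2 − 2 = 1380 (labels ;00/;01 skipped at this minute). Total = 1060938 + 12588 + 1380 = 1074906.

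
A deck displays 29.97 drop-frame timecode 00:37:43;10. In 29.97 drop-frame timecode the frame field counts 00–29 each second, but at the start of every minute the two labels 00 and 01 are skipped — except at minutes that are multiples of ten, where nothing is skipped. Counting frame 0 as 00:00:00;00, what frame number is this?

67832

Complete 10-minute blocks: 3, each 17982 frames → 53946.
Remaining 7 whole minutes in the current block: 1800 + 6 × 1798 = 12588 frames.
Within the current minute: 43 × 30 + 10 − 2 = 1298 (labels ;00/;01 skipped at this minute). Total = 53946 + 12588 + 1298 = 67832.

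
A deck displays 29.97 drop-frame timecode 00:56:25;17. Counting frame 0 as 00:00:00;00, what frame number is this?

101465

As if non-drop at 30 labels/s: (0 × 3600 + 56 × 60 + 25) × 30 + 17 = 101567.
Minute boundaries passed: 56; those not divisible by 10: 56 − 5 = 51; dropped labels = 2 × 51 = 102.
Actual frame index = 101567 − 102 = 101465.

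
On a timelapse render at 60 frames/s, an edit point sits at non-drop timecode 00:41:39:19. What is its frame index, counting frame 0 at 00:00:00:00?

Total seconds to the label: (0 × 3600 + 41 × 60 + 39) = 2499.
Frame index = 2499 × 60 + 19 = 149959.

149959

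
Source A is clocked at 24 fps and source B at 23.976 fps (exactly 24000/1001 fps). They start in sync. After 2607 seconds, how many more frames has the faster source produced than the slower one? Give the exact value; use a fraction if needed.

5688/91 frames

A emits 24 × 2607 = 62568 frames; B emits 24000/1001 × 2607 = 5688000/91.
Difference = 5688/91 frames (≈ 62.5055); B is behind A.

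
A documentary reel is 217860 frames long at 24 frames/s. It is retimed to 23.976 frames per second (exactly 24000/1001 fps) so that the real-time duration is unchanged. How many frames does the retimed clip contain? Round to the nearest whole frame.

217642 frames

Frames at target rate = 217860 × (24000/1001) / (24) = 217860000/1001 ≈ 217642.358.
Nearest whole frame: 217642.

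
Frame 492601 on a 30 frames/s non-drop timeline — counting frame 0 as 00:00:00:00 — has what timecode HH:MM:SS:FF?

492601 ÷ 30 = 16420 full seconds, remainder 1 frame.
16420 s = 4 h 33 min 40 s.
Timecode: 04:33:40:01.

04:33:40:01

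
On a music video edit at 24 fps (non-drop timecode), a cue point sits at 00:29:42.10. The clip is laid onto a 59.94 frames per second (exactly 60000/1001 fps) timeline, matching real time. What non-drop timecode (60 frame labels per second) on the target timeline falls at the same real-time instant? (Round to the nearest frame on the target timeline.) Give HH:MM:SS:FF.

00:29:40:38

Source frame index: (0×3600 + 29×60 + 42) × 24 + 10 = 42778.
Real time: 42778 / (24) = 21389/12 s.
Target frame: (21389/12) × (60000/1001) = 106945000/1001 ≈ 106838.162 → 106838.
At 60 labels/s: frame 106838 → 00:29:40:38.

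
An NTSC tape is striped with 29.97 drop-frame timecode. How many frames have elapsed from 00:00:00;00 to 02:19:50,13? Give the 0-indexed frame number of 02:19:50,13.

251461

Complete 10-minute blocks: 13, each 17982 frames → 233766.
Remaining 9 whole minutes in the current block: 1800 + 8 × 1798 = 16184 frames.
Within the current minute: 50 × 30 + 13 − 2 = 1511 (labels ;00/;01 skipped at this minute). Total = 233766 + 16184 + 1511 = 251461.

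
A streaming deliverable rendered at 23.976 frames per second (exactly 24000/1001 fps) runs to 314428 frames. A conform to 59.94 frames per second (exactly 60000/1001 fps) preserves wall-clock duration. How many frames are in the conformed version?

786070 frames

Target frames = source frames × (target rate / source rate) = 314428 × (60000/1001)/(24000/1001) = 314428 × 5/2 = 786070.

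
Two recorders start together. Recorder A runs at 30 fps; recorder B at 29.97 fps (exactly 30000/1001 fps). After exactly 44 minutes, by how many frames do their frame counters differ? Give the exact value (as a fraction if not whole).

7200/91 frames

44 min = 2640 s.
A emits 30 × 2640 = 79200 frames; B emits 30000/1001 × 2640 = 7200000/91.
Difference = 7200/91 frames (≈ 79.1209); B is behind A.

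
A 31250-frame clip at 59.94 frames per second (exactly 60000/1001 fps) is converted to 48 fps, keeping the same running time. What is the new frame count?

Target frames = source frames × (target rate / source rate) = 31250 × (48)/(60000/1001) = 31250 × 1001/1250 = 25025.

25025 frames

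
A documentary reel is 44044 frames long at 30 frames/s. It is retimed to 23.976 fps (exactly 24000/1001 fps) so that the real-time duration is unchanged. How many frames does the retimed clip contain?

Target frames = source frames × (target rate / source rate) = 44044 × (24000/1001)/(30) = 44044 × 800/1001 = 35200.

35200 frames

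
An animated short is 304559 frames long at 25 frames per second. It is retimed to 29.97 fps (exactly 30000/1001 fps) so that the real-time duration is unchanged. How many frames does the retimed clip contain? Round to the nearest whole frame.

Frames at target rate = 304559 × (30000/1001) / (25) = 365470800/1001 ≈ 365105.694.
Nearest whole frame: 365106.

365106 frames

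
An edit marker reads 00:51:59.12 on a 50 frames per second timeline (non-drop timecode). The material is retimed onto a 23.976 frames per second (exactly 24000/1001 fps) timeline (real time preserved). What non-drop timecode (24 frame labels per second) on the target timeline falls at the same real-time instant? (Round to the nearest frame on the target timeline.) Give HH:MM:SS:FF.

Source frame index: (0×3600 + 51×60 + 59) × 50 + 12 = 155962.
Real time: 155962 / (50) = 77981/25 s.
Target frame: (77981/25) × (24000/1001) = 74861760/1001 ≈ 74786.973 → 74787.
At 24 labels/s: frame 74787 → 00:51:56:03.

00:51:56:03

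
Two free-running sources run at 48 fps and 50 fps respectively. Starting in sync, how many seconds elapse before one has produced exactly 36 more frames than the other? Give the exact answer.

The gap grows by |50 − 48| = 2 frames per second.
Time for a 36-frame gap: 36 ÷ (2) = 18 s.

18 seconds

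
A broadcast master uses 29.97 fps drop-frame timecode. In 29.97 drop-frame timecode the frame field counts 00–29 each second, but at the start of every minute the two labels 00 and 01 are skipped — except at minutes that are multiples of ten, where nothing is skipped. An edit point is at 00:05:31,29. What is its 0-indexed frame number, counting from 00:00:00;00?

9949

Complete 10-minute blocks: 0, each 17982 frames → 0.
Remaining 5 whole minutes in the current block: 1800 + 4 × 1798 = 8992 frames.
Within the current minute: 31 × 30 + 29 − 2 = 957 (labels ;00/;01 skipped at this minute). Total = 0 + 8992 + 957 = 9949.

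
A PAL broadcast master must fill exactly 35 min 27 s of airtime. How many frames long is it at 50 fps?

35 min 27 s = 2127 s.
Frames = 2127 × 50 = 106350.

106350 frames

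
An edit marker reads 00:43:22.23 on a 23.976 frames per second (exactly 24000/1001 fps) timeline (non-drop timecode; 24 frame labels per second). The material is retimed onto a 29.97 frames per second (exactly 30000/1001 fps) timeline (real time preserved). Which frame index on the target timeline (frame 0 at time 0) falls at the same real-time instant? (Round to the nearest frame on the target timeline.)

Source frame index: (0×3600 + 43×60 + 22) × 24 + 23 = 62471.
Real time: 62471 / (24000/1001) = 62533471/24000 s.
Target frame: (62533471/24000) × (30000/1001) = 312355/4 ≈ 78088.750 → 78089.

frame 78089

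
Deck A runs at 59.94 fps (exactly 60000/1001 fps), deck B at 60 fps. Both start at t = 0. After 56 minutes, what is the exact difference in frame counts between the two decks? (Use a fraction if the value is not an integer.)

28800/143 frames

56 min = 3360 s.
A emits 60000/1001 × 3360 = 28800000/143 frames; B emits 60 × 3360 = 201600.
Difference = 28800/143 frames (≈ 201.3986); B is ahead of A.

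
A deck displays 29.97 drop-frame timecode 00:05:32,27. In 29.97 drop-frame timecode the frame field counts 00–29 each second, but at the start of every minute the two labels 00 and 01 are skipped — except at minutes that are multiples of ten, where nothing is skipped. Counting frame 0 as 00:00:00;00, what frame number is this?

As if non-drop at 30 labels/s: (0 × 3600 + 5 × 60 + 32) × 30 + 27 = 9987.
Minute boundaries passed: 5; those not divisible by 10: 5 − 0 = 5; dropped labels = 2 × 5 = 10.
Actual frame index = 9987 − 10 = 9977.

9977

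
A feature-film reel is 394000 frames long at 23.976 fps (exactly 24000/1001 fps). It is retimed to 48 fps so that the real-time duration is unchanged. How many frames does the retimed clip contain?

788788 frames

Target frames = source frames × (target rate / source rate) = 394000 × (48)/(24000/1001) = 394000 × 1001/500 = 788788.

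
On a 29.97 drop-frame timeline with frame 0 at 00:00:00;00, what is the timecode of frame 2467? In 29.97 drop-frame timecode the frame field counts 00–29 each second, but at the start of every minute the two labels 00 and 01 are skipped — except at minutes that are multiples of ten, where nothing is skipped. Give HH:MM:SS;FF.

00:01:22;09

Ten DF minutes hold 17982 frames, so frame 2467 lies in block 0 (frames 0–17981) with 2467 frames into that block.
The block's first minute is 1800 frames and the rest 1798 each; 2467 frames reaches minute 1, so 0 × 18 + 1 × 2 = 2 labels have been skipped so far.
Adding those back, label number 2467 + 2 = 2469 at 30 labels/s is 82 s + 9 f = 0 h 1 min 22 s frame 9, i.e. 00:01:22;09.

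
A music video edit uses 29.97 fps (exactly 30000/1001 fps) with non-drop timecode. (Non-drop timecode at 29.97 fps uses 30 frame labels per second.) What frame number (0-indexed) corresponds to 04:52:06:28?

Total seconds to the label: (4 × 3600 + 52 × 60 + 6) = 17526.
Frame index = 17526 × 30 + 28 = 525808.

frame 525808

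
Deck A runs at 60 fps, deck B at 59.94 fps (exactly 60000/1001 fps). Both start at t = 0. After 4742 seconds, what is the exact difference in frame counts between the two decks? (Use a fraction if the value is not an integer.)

A emits 60 × 4742 = 284520 frames; B emits 60000/1001 × 4742 = 284520000/1001.
Difference = 284520/1001 frames (≈ 284.2358); B is behind A.

284520/1001 frames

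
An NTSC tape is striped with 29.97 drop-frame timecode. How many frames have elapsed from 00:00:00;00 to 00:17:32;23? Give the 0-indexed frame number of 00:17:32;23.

Complete 10-minute blocks: 1, each 17982 frames → 17982.
Remaining 7 whole minutes in the current block: 1800 + 6 × 1798 = 12588 frames.
Within the current minute: 32 × 30 + 23 − 2 = 981 (labels ;00/;01 skipped at this minute). Total = 17982 + 12588 + 981 = 31551.

31551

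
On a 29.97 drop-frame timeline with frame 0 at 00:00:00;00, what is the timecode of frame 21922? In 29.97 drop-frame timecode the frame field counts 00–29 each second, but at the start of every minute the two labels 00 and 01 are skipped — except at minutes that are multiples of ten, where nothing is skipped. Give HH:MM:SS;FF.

00:12:11;14

Ten DF minutes hold 17982 frames, so frame 21922 lies in block 1 (frames 17982–35963) with 3940 frames into that block.
The block's first minute is 1800 frames and the rest 1798 each; 3940 frames reaches minute 2, so 1 × 18 + 2 × 2 = 22 labels have been skipped so far.
Adding those back, label number 21922 + 22 = 21944 at 30 labels/s is 731 s + 14 f = 0 h 12 min 11 s frame 14, i.e. 00:12:11;14.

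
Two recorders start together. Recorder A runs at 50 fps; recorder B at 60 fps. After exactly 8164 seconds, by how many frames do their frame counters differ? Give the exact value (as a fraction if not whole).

A emits 50 × 8164 = 408200 frames; B emits 60 × 8164 = 489840.
Difference = 81640 frames; B is ahead of A.

81640 frames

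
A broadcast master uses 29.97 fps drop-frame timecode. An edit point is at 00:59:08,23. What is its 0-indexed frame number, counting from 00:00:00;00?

As if non-drop at 30 labels/s: (0 × 3600 + 59 × 60 + 8) × 30 + 23 = 106463.
Minute boundaries passed: 59; those not divisible by 10: 59 − 5 = 54; dropped labels = 2 × 54 = 108.
Actual frame index = 106463 − 108 = 106355.

106355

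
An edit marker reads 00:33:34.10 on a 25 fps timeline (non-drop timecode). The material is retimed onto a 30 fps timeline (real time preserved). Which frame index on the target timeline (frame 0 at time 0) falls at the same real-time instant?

frame 60432

Source frame index: (0×3600 + 33×60 + 34) × 25 + 10 = 50360.
Real time: 50360 / (25) = 10072/5 s.
Target frame: (10072/5) × (30) = 60432.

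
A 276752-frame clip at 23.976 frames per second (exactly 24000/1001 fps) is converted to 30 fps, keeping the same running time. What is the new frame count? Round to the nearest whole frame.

Frames at target rate = 276752 × (30) / (24000/1001) = 17314297/50 ≈ 346285.940.
Nearest whole frame: 346286.

346286 frames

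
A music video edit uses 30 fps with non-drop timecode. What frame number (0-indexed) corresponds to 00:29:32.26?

frame 53186

Total seconds to the label: (0 × 3600 + 29 × 60 + 32) = 1772.
Frame index = 1772 × 30 + 26 = 53186.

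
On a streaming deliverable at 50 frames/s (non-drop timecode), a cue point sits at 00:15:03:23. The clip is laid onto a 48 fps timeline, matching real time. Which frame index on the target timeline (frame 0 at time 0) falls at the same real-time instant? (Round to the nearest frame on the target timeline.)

frame 43366

Source frame index: (0×3600 + 15×60 + 3) × 50 + 23 = 45173.
Real time: 45173 / (50) = 45173/50 s.
Target frame: (45173/50) × (48) = 1084152/25 ≈ 43366.080 → 43366.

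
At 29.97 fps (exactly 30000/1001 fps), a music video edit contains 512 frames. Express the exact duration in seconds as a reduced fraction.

Running time = 512 ÷ (30000/1001) = 512 × 1001/30000 = 32032/1875 s.

32032/1875 seconds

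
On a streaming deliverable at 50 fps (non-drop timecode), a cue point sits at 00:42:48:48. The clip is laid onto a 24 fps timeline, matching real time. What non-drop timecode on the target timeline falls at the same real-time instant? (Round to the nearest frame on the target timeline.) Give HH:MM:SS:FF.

00:42:48:23

Source frame index: (0×3600 + 42×60 + 48) × 50 + 48 = 128448.
Real time: 128448 / (50) = 64224/25 s.
Target frame: (64224/25) × (24) = 1541376/25 ≈ 61655.040 → 61655.
At 24 labels/s: frame 61655 → 00:42:48:23.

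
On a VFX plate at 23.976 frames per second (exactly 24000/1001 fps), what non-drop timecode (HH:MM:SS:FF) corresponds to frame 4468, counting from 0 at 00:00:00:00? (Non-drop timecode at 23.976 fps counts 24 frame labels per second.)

4468 ÷ 24 = 186 full seconds, remainder 4 frames.
186 s = 0 h 3 min 6 s.
Timecode: 00:03:06:04.

00:03:06:04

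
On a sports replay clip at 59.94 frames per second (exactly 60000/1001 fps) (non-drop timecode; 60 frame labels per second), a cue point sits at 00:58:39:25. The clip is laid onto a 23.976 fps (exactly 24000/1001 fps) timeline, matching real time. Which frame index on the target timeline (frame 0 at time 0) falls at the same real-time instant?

frame 84466

Source frame index: (0×3600 + 58×60 + 39) × 60 + 25 = 211165.
Real time: 211165 / (60000/1001) = 42275233/12000 s.
Target frame: (42275233/12000) × (24000/1001) = 84466.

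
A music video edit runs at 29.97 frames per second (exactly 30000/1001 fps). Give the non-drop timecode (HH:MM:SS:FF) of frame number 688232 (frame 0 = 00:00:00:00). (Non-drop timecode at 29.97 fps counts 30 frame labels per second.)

688232 ÷ 30 = 22941 full seconds, remainder 2 frames.
22941 s = 6 h 22 min 21 s.
Timecode: 06:22:21:02.

06:22:21:02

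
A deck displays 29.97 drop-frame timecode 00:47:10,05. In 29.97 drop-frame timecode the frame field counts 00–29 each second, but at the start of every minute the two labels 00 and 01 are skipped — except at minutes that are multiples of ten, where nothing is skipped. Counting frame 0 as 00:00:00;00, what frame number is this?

84819

Complete 10-minute blocks: 4, each 17982 frames → 71928.
Remaining 7 whole minutes in the current block: 1800 + 6 × 1798 = 12588 frames.
Within the current minute: 10 × 30 + 5 − 2 = 303 (labels ;00/;01 skipped at this minute). Total = 71928 + 12588 + 303 = 84819.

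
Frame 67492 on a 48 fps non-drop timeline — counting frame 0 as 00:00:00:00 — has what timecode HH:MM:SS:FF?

00:23:26:04

67492 ÷ 48 = 1406 full seconds, remainder 4 frames.
1406 s = 0 h 23 min 26 s.
Timecode: 00:23:26:04.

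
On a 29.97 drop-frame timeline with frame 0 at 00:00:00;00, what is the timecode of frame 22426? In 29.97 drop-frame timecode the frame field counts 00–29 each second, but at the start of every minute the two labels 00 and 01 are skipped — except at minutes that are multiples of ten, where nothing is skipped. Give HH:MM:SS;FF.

00:12:28;08

Ten DF minutes hold 17982 frames, so frame 22426 lies in block 1 (frames 17982–35963) with 4444 frames into that block.
The block's first minute is 1800 frames and the rest 1798 each; 4444 frames reaches minute 2, so 1 × 18 + 2 × 2 = 22 labels have been skipped so far.
Adding those back, label number 22426 + 22 = 22448 at 30 labels/s is 748 s + 8 f = 0 h 12 min 28 s frame 8, i.e. 00:12:28;08.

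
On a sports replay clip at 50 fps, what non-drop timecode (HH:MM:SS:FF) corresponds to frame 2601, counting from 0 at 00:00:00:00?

00:00:52:01

2601 ÷ 50 = 52 full seconds, remainder 1 frame.
52 s = 0 h 0 min 52 s.
Timecode: 00:00:52:01.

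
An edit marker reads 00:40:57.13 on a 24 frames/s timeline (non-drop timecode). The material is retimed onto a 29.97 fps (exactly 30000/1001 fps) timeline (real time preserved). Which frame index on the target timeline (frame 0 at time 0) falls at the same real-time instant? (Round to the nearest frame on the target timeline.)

Source frame index: (0×3600 + 40×60 + 57) × 24 + 13 = 58981.
Real time: 58981 / (24) = 58981/24 s.
Target frame: (58981/24) × (30000/1001) = 5671250/77 ≈ 73652.597 → 73653.

frame 73653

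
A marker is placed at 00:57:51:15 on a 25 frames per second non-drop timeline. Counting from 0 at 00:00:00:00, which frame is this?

Total seconds to the label: (0 × 3600 + 57 × 60 + 51) = 3471.
Frame index = 3471 × 25 + 15 = 86790.

86790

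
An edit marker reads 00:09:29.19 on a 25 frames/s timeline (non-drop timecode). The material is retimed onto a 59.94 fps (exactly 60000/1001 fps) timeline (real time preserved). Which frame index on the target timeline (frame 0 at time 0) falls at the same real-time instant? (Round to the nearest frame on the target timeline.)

frame 34151

Source frame index: (0×3600 + 9×60 + 29) × 25 + 19 = 14244.
Real time: 14244 / (25) = 14244/25 s.
Target frame: (14244/25) × (60000/1001) = 34185600/1001 ≈ 34151.449 → 34151.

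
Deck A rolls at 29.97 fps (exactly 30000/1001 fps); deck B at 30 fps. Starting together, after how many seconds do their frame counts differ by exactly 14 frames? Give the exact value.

The gap grows by |30 − 30000/1001| = 30/1001 frames per second.
Time for a 14-frame gap: 14 ÷ (30/1001) = 7007/15 s.

7007/15 seconds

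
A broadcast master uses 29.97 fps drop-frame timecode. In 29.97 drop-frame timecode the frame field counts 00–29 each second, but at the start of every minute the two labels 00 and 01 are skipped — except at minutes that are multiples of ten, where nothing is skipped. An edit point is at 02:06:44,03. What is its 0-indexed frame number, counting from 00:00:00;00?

227895

As if non-drop at 30 labels/s: (2 × 3600 + 6 × 60 + 44) × 30 + 3 = 228123.
Minute boundaries passed: 126; those not divisible by 10: 126 − 12 = 114; dropped labels = 2 × 114 = 228.
Actual frame index = 228123 − 228 = 227895.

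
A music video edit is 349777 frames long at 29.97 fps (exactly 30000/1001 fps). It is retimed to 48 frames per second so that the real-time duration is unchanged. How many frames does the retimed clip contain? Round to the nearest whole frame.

Frames at target rate = 349777 × (48) / (30000/1001) = 350126777/625 ≈ 560202.843.
Nearest whole frame: 560203.

560203 frames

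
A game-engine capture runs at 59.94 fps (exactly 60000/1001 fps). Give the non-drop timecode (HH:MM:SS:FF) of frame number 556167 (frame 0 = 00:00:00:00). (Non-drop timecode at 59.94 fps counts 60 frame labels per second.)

02:34:29:27

556167 ÷ 60 = 9269 full seconds, remainder 27 frames.
9269 s = 2 h 34 min 29 s.
Timecode: 02:34:29:27.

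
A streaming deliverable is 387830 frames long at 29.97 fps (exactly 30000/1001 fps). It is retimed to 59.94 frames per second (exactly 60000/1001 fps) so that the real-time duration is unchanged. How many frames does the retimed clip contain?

Target frames = source frames × (target rate / source rate) = 387830 × (60000/1001)/(30000/1001) = 387830 × 2 = 775660.

775660 frames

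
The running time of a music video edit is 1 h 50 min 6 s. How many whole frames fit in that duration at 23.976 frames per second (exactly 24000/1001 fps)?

158385 frames

1 h 50 min 6 s = 6606 s.
Frames = 6606 × 24000/1001 = 158544000/1001 ≈ 158385.6144.
Complete frames: 158385.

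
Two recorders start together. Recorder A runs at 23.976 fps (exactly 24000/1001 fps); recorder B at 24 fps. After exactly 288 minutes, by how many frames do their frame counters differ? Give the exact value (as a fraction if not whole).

414720/1001 frames

288 min = 17280 s.
A emits 24000/1001 × 17280 = 414720000/1001 frames; B emits 24 × 17280 = 414720.
Difference = 414720/1001 frames (≈ 414.3057); B is ahead of A.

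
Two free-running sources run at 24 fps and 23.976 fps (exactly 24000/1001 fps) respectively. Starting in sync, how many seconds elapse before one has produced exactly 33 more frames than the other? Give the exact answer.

1376.375 seconds

The gap grows by |24000/1001 − 24| = 24/1001 frames per second.
Time for a 33-frame gap: 33 ÷ (24/1001) = 1376.375 s.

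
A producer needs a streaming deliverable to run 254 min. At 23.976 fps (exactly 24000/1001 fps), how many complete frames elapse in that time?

254 min = 15240 s.
Frames = 15240 × 24000/1001 = 365760000/1001 ≈ 365394.6054.
Complete frames: 365394.

365394 frames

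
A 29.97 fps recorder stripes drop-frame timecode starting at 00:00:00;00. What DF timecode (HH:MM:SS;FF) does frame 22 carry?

Each 10-minute DF block holds 10 × 60 × 30 − 9 × 2 = 17982 frames. 22 ÷ 17982 → 0 full blocks, remainder 22.
Within the partial block the first minute is 1800 frames and each further minute 1798, so 0 further minute boundaries passed. Total skipped labels = 18 × 0 + 2 × 0 = 0.
Non-drop label index = 22 + 0 = 22; at 30 labels/s that is 00:00:00:22, i.e. DF 00:00:00;22.

00:00:00;22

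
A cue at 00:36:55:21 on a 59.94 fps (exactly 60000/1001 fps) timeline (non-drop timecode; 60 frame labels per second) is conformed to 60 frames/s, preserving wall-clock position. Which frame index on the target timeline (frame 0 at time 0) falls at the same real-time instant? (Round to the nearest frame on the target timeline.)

frame 133054

Source frame index: (0×3600 + 36×60 + 55) × 60 + 21 = 132921.
Real time: 132921 / (60000/1001) = 44351307/20000 s.
Target frame: (44351307/20000) × (60) = 133053921/1000 ≈ 133053.921 → 133054.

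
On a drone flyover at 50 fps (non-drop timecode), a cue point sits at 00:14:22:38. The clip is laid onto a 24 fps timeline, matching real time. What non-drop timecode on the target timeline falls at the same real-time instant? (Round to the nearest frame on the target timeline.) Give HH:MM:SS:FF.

Source frame index: (0×3600 + 14×60 + 22) × 50 + 38 = 43138.
Real time: 43138 / (50) = 21569/25 s.
Target frame: (21569/25) × (24) = 517656/25 ≈ 20706.240 → 20706.
At 24 labels/s: frame 20706 → 00:14:22:18.

00:14:22:18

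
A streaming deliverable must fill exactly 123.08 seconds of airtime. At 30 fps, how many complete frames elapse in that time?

3692 frames

Frames = 123.08 × 30 = 18462/5 ≈ 3692.4000.
Complete frames: 3692.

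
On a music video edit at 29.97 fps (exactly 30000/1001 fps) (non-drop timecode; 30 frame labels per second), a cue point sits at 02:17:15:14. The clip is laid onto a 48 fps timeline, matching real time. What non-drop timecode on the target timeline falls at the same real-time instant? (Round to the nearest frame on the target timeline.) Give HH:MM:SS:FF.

Source frame index: (2×3600 + 17×60 + 15) × 30 + 14 = 247064.
Real time: 247064 / (30000/1001) = 30913883/3750 s.
Target frame: (30913883/3750) × (48) = 247311064/625 ≈ 395697.702 → 395698.
At 48 labels/s: frame 395698 → 02:17:23:34.

02:17:23:34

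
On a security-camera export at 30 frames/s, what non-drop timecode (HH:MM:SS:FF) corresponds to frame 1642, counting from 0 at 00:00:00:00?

00:00:54:22

1642 ÷ 30 = 54 full seconds, remainder 22 frames.
54 s = 0 h 0 min 54 s.
Timecode: 00:00:54:22.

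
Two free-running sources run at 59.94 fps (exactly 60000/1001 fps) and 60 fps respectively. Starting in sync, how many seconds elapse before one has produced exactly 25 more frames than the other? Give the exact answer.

The gap grows by |60 − 60000/1001| = 60/1001 frames per second.
Time for a 25-frame gap: 25 ÷ (60/1001) = 5005/12 s.

5005/12 seconds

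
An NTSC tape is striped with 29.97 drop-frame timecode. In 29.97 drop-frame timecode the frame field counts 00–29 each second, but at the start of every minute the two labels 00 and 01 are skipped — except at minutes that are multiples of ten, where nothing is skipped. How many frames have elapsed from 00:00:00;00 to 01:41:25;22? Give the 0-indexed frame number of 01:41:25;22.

Complete 10-minute blocks: 10, each 17982 frames → 179820.
Remaining 1 whole minute in the current block: 1800 + 0 × 1798 = 1800 frames.
Within the current minute: 25 × 30 + 22 − 2 = 770 (labels ;00/;01 skipped at this minute). Total = 179820 + 1800 + 770 = 182390.

182390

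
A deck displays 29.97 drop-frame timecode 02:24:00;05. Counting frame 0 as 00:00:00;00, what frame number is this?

258945

As if non-drop at 30 labels/s: (2 × 3600 + 24 × 60 + 0) × 30 + 5 = 259205.
Minute boundaries passed: 144; those not divisible by 10: 144 − 14 = 130; dropped labels = 2 × 130 = 260.
Actual frame index = 259205 − 260 = 258945.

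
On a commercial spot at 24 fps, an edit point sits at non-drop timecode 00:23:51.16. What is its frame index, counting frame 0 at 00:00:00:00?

Total seconds to the label: (0 × 3600 + 23 × 60 + 51) = 1431.
Frame index = 1431 × 24 + 16 = 34360.

34360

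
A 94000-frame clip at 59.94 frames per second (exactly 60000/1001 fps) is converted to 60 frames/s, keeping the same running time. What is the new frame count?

94094 frames

Target frames = source frames × (target rate / source rate) = 94000 × (60)/(60000/1001) = 94000 × 1001/1000 = 94094.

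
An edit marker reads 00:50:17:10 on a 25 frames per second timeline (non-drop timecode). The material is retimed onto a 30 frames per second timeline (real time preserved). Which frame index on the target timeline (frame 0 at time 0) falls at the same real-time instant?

frame 90522

Source frame index: (0×3600 + 50×60 + 17) × 25 + 10 = 75435.
Real time: 75435 / (25) = 15087/5 s.
Target frame: (15087/5) × (30) = 90522.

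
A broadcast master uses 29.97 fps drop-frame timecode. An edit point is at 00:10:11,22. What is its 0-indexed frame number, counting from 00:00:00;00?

As if non-drop at 30 labels/s: (0 × 3600 + 10 × 60 + 11) × 30 + 22 = 18352.
Minute boundaries passed: 10; those not divisible by 10: 10 − 1 = 9; dropped labels = 2 × 9 = 18.
Actual frame index = 18352 − 18 = 18334.

18334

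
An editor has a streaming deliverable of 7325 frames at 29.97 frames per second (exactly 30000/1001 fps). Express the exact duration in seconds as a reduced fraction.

293293/1200 seconds

Running time = 7325 ÷ (30000/1001) = 7325 × 1001/30000 = 293293/1200 s.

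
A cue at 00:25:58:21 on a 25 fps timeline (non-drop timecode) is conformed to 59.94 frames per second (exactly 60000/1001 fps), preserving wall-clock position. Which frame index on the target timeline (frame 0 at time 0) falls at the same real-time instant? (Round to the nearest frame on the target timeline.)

frame 93437

Source frame index: (0×3600 + 25×60 + 58) × 25 + 21 = 38971.
Real time: 38971 / (25) = 38971/25 s.
Target frame: (38971/25) × (60000/1001) = 93530400/1001 ≈ 93436.963 → 93437.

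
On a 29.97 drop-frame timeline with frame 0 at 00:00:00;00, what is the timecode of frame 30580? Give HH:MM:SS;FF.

Each 10-minute DF block holds 10 × 60 × 30 − 9 × 2 = 17982 frames. 30580 ÷ 17982 → 1 full block, remainder 12598.
Within the partial block the first minute is 1800 frames and each further minute 1798, so 7 further minute boundaries passed. Total skipped labels = 18 × 1 + 2 × 7 = 32.
Non-drop label index = 30580 + 32 = 30612; at 30 labels/s that is 00:17:00:12, i.e. DF 00:17:00;12.

00:17:00;12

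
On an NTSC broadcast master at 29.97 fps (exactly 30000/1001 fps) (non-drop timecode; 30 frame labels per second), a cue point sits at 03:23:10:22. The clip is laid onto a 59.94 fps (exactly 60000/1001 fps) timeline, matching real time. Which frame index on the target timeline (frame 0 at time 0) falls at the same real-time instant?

Source frame index: (3×3600 + 23×60 + 10) × 30 + 22 = 365722.
Real time: 365722 / (30000/1001) = 183043861/15000 s.
Target frame: (183043861/15000) × (60000/1001) = 731444.

frame 731444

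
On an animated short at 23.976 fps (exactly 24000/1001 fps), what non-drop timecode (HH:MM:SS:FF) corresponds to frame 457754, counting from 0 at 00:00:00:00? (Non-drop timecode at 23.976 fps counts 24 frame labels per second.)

05:17:53:02

457754 ÷ 24 = 19073 full seconds, remainder 2 frames.
19073 s = 5 h 17 min 53 s.
Timecode: 05:17:53:02.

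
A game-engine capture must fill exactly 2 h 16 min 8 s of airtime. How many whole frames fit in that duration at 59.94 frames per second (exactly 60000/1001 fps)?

2 h 16 min 8 s = 8168 s.
Frames = 8168 × 60000/1001 = 490080000/1001 ≈ 489590.4096.
Complete frames: 489590.

489590 frames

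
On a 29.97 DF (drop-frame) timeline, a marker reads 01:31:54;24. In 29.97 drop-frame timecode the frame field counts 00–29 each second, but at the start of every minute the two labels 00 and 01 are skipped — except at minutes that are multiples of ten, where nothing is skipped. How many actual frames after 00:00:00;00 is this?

165280

Complete 10-minute blocks: 9, each 17982 frames → 161838.
Remaining 1 whole minute in the current block: 1800 + 0 × 1798 = 1800 frames.
Within the current minute: 54 × 30 + 24 − 2 = 1642 (labels ;00/;01 skipped at this minute). Total = 161838 + 1800 + 1642 = 165280.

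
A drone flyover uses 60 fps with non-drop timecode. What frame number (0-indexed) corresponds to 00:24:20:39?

Total seconds to the label: (0 × 3600 + 24 × 60 + 20) = 1460.
Frame index = 1460 × 60 + 39 = 87639.

87639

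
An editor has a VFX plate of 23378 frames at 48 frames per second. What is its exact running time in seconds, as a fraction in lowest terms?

11689/24 seconds

Running time = 23378 ÷ (48) = 23378 × 1/48 = 11689/24 s.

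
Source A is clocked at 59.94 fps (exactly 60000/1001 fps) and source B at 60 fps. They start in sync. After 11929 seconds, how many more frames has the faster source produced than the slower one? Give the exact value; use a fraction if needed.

715740/1001 frames

A emits 60000/1001 × 11929 = 715740000/1001 frames; B emits 60 × 11929 = 715740.
Difference = 715740/1001 frames (≈ 715.0250); B is ahead of A.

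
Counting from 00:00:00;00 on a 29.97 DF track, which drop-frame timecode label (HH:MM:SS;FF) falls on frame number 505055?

Ten DF minutes hold 17982 frames, so frame 505055 lies in block 28 (frames 503496–521477) with 1559 frames into that block.
The block's first minute is 1800 frames and the rest 1798 each; 1559 frames reaches minute 0, so 28 × 18 + 0 × 2 = 504 labels have been skipped so far.
Adding those back, label number 505055 + 504 = 505559 at 30 labels/s is 16851 s + 29 f = 4 h 40 min 51 s frame 29, i.e. 04:40:51;29.

04:40:51;29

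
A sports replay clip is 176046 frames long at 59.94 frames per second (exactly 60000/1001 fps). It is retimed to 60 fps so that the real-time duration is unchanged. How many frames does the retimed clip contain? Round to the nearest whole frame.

176222 frames

Frames at target rate = 176046 × (60) / (60000/1001) = 88111023/500 ≈ 176222.046.
Nearest whole frame: 176222.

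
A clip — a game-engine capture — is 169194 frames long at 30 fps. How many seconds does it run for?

5639.8 seconds

Running time = 169194 / (30) = 5639.8 s.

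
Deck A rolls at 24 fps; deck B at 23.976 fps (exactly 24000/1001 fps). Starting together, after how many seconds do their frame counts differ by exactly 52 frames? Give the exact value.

13013/6 seconds

The gap grows by |24000/1001 − 24| = 24/1001 frames per second.
Time for a 52-frame gap: 52 ÷ (24/1001) = 13013/6 s.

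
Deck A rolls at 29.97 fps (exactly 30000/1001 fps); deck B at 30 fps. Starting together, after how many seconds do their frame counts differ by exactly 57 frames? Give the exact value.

The gap grows by |30 − 30000/1001| = 30/1001 frames per second.
Time for a 57-frame gap: 57 ÷ (30/1001) = 1901.9 s.

1901.9 seconds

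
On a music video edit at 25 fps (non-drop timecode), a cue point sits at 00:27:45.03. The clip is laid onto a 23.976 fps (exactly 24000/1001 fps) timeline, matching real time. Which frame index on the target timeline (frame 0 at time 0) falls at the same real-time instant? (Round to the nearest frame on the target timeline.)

Source frame index: (0×3600 + 27×60 + 45) × 25 + 3 = 41628.
Real time: 41628 / (25) = 41628/25 s.
Target frame: (41628/25) × (24000/1001) = 39962880/1001 ≈ 39922.957 → 39923.

frame 39923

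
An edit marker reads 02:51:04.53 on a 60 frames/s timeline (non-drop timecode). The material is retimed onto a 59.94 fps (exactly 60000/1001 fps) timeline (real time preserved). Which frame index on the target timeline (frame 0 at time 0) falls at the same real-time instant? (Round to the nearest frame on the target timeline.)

Source frame index: (2×3600 + 51×60 + 4) × 60 + 53 = 615893.
Real time: 615893 / (60) = 615893/60 s.
Target frame: (615893/60) × (60000/1001) = 615893000/1001 ≈ 615277.722 → 615278.

frame 615278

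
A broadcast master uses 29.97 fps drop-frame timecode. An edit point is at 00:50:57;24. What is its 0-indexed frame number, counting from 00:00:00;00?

91644

As if non-drop at 30 labels/s: (0 × 3600 + 50 × 60 + 57) × 30 + 24 = 91734.
Minute boundaries passed: 50; those not divisible by 10: 50 − 5 = 45; dropped labels = 2 × 45 = 90.
Actual frame index = 91734 − 90 = 91644.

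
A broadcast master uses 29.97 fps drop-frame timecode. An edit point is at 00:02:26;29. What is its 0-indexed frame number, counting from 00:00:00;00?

As if non-drop at 30 labels/s: (0 × 3600 + 2 × 60 + 26) × 30 + 29 = 4409.
Minute boundaries passed: 2; those not divisible by 10: 2 − 0 = 2; dropped labels = 2 × 2 = 4.
Actual frame index = 4409 − 4 = 4405.

4405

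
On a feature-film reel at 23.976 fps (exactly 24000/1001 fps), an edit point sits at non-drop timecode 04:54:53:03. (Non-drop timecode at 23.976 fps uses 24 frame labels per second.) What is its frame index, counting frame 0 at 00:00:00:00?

Total seconds to the label: (4 × 3600 + 54 × 60 + 53) = 17693.
Frame index = 17693 × 24 + 3 = 424635.

424635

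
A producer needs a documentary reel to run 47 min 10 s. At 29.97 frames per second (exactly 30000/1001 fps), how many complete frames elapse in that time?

84815 frames

47 min 10 s = 2830 s.
Frames = 2830 × 30000/1001 = 84900000/1001 ≈ 84815.1848.
Complete frames: 84815.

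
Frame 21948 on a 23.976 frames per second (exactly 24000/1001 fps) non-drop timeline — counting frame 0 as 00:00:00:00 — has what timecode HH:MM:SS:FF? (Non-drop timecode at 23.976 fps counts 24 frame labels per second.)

21948 ÷ 24 = 914 full seconds, remainder 12 frames.
914 s = 0 h 15 min 14 s.
Timecode: 00:15:14:12.

00:15:14:12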